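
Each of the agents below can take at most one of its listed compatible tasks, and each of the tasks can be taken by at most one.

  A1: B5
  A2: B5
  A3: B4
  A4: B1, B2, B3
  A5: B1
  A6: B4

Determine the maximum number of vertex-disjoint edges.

Unit-capacity flow: source→left, listed edges, right→sink; max matching = max flow.
Augmenting path A1→B5 (+1); matched 1.
Augmenting path A3→B4 (+1); matched 2.
Augmenting path A4→B1 (+1); matched 3.
Augmenting path A5→B1→A4→B2 (+1); matched 4.
No augmenting path remains; maximum matching = 4.
König certificate: {A4, A5, B4, B5} is a vertex cover of size 4 (every listed pair touches it), so no matching can be larger.

4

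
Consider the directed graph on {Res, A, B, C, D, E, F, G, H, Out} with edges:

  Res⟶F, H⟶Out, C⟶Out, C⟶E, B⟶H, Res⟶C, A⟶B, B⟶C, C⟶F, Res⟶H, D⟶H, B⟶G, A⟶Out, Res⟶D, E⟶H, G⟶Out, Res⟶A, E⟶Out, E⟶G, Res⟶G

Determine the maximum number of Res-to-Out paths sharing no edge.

Assign every edge capacity 1; by Menger, the answer equals the max flow.
Path Res→A→Out (+1); total 1.
Path Res→C→Out (+1); total 2.
Path Res→G→Out (+1); total 3.
Path Res→H→Out (+1); total 4.
No residual Res→Out path; max flow = 4.
Certifying cut of size 4: {H→Out, Res→A, Res→C, Res→G}.

4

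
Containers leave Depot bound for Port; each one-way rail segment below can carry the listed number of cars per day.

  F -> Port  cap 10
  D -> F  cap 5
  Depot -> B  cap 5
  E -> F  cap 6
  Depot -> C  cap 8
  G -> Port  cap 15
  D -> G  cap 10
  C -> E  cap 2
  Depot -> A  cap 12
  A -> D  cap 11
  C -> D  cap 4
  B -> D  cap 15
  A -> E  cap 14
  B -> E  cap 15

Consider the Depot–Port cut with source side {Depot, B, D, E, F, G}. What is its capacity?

Edges leaving {Depot, B, D, E, F, G}: Depot→A (12), Depot→C (8), F→Port (10), G→Port (15).
Cut capacity = 12 + 8 + 10 + 15 = 45.

45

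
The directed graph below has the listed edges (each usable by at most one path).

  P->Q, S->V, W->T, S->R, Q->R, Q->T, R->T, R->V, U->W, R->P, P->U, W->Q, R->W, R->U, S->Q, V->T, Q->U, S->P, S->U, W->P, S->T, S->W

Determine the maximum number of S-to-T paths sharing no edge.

Assign every edge capacity 1; by Menger, the answer equals the max flow.
Path S→T (+1); total 1.
Path S→Q→T (+1); total 2.
Path S→R→T (+1); total 3.
Path S→V→T (+1); total 4.
Path S→W→T (+1); total 5.
No residual S→T path; max flow = 5.
Certifying cut of size 5: {Q→T, R→T, S→T, V→T, W→T}.

5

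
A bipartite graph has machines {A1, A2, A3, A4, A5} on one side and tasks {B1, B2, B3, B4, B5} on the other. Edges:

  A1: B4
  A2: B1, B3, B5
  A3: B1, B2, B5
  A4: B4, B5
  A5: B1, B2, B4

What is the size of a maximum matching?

5

Unit-capacity flow: source→left, listed edges, right→sink; max matching = max flow.
Augmenting path A1→B4 (+1); matched 1.
Augmenting path A2→B1 (+1); matched 2.
Augmenting path A3→B2 (+1); matched 3.
Augmenting path A4→B5 (+1); matched 4.
Augmenting path A5→B1→A2→B3 (+1); matched 5.
No augmenting path remains; maximum matching = 5.
König certificate: {A1, A2, A3, A4, A5} is a vertex cover of size 5 (every listed pair touches it), so no matching can be larger.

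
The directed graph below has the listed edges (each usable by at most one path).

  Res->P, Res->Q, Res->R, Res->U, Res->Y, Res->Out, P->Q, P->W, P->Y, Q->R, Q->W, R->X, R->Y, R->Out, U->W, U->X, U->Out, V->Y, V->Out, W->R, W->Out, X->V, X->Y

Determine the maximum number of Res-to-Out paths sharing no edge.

5

Assign every edge capacity 1; by Menger, the answer equals the max flow.
Path Res→Out (+1); total 1.
Path Res→R→Out (+1); total 2.
Path Res→U→Out (+1); total 3.
Path Res→P→W→Out (+1); total 4.
Path Res→Q→R→X→V→Out (+1); total 5.
No residual Res→Out path; max flow = 5.
Certifying cut of size 5: {Res→Out, Res→P, Res→Q, Res→R, Res→U}.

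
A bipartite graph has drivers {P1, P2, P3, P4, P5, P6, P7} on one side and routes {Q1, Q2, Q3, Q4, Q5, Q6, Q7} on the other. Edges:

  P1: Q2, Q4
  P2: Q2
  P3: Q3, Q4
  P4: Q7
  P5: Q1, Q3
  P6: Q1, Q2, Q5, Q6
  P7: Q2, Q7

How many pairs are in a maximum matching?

Unit-capacity flow: source→left, listed edges, right→sink; max matching = max flow.
Augmenting path P1→Q2 (+1); matched 1.
Augmenting path P3→Q3 (+1); matched 2.
Augmenting path P4→Q7 (+1); matched 3.
Augmenting path P5→Q1 (+1); matched 4.
Augmenting path P6→Q5 (+1); matched 5.
Augmenting path P2→Q2→P1→Q4 (+1); matched 6.
No augmenting path remains; maximum matching = 6.
König certificate: {P1, P3, P5, P6, Q2, Q7} is a vertex cover of size 6 (every listed pair touches it), so no matching can be larger.

6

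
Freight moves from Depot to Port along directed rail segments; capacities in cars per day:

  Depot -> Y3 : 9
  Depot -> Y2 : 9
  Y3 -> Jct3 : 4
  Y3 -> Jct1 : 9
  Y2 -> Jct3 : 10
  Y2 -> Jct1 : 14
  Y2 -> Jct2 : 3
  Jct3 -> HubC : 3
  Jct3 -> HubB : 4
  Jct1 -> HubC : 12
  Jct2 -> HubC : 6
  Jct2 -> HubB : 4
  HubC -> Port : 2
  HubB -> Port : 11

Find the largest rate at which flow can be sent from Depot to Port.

Augment Depot→Y3→Jct3→HubC→Port: bottleneck 2, flow now 2.
Augment Depot→Y3→Jct3→HubB→Port: bottleneck 2, flow now 4.
Augment Depot→Y2→Jct3→HubB→Port: bottleneck 2, flow now 6.
Augment Depot→Y2→Jct2→HubB→Port: bottleneck 3, flow now 9.
No augmenting path remains; maximum flow = 9.
In the residual graph, reachable from Depot: {Depot, Y3, Y2, Jct3, Jct1, HubC}.
Min-cut edges: Y2→Jct2 (3), Jct3→HubB (4), HubC→Port (2); capacity 3 + 4 + 2 = 9.
This cut is saturated, so no flow can exceed 9.

9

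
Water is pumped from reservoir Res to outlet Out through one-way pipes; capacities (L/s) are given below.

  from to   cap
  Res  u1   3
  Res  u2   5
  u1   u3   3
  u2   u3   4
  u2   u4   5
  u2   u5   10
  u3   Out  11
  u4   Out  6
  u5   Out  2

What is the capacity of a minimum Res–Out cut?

8

Augment Res→u1→u3→Out: bottleneck 3, flow now 3.
Augment Res→u2→u3→Out: bottleneck 4, flow now 7.
Augment Res→u2→u4→Out: bottleneck 1, flow now 8.
No augmenting path remains; maximum flow = 8.
By max-flow min-cut, the minimum cut capacity equals the max flow.
In the residual graph, reachable from Res: {Res}.
Min-cut edges: Res→u1 (3), Res→u2 (5); capacity 3 + 5 = 8.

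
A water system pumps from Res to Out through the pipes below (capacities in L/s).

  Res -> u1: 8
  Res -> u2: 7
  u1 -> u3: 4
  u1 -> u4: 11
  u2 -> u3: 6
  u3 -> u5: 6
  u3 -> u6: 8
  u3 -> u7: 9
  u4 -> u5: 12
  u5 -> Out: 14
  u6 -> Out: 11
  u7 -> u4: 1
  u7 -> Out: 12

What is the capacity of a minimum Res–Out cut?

14

Augment Res→u1→u3→u5→Out: bottleneck 4, flow now 4.
Augment Res→u1→u4→u5→Out: bottleneck 4, flow now 8.
Augment Res→u2→u3→u5→Out: bottleneck 2, flow now 10.
Augment Res→u2→u3→u6→Out: bottleneck 4, flow now 14.
No augmenting path remains; maximum flow = 14.
By max-flow min-cut, the minimum cut capacity equals the max flow.
In the residual graph, reachable from Res: {Res, u2}.
Min-cut edges: Res→u1 (8), u2→u3 (6); capacity 8 + 6 = 14.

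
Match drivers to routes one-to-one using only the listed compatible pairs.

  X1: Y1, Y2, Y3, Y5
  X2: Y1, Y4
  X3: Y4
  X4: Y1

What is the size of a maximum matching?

Unit-capacity flow: source→left, listed edges, right→sink; max matching = max flow.
Augmenting path X1→Y1 (+1); matched 1.
Augmenting path X2→Y4 (+1); matched 2.
Augmenting path X4→Y1→X1→Y2 (+1); matched 3.
No augmenting path remains; maximum matching = 3.
König certificate: {X1, Y1, Y4} is a vertex cover of size 3 (every listed pair touches it), so no matching can be larger.

3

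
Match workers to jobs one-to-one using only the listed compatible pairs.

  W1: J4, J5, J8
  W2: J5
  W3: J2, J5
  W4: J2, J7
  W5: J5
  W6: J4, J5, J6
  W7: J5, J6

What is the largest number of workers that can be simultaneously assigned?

6

Unit-capacity flow: source→left, listed edges, right→sink; max matching = max flow.
Augmenting path W1→J4 (+1); matched 1.
Augmenting path W2→J5 (+1); matched 2.
Augmenting path W3→J2 (+1); matched 3.
Augmenting path W4→J7 (+1); matched 4.
Augmenting path W6→J6 (+1); matched 5.
Augmenting path W7→J6→W6→J4→W1→J8 (+1); matched 6.
No augmenting path remains; maximum matching = 6.
König certificate: {W1, W3, W4, W6, W7, J5} is a vertex cover of size 6 (every listed pair touches it), so no matching can be larger.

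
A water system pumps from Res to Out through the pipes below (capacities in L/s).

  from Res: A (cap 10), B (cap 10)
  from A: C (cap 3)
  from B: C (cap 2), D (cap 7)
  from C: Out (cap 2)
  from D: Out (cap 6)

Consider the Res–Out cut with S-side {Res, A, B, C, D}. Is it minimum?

Given cut capacity: 2 + 6 = 8.
Augment Res→A→C→Out: bottleneck 2, flow now 2.
Augment Res→B→D→Out: bottleneck 6, flow now 8.
No augmenting path remains; maximum flow = 8.
Cut capacity 8 equals the max flow, so it is a minimum cut.

Yes — it is a minimum cut (capacity 8).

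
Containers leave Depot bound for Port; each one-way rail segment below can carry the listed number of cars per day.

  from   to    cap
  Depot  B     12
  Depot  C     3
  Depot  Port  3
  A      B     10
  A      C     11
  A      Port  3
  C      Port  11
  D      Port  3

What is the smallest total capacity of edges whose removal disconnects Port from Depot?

6

Augment Depot→Port: bottleneck 3, flow now 3.
Augment Depot→C→Port: bottleneck 3, flow now 6.
No augmenting path remains; maximum flow = 6.
By max-flow min-cut, the minimum cut capacity equals the max flow.
In the residual graph, reachable from Depot: {Depot, B}.
Min-cut edges: Depot→C (3), Depot→Port (3); capacity 3 + 3 = 6.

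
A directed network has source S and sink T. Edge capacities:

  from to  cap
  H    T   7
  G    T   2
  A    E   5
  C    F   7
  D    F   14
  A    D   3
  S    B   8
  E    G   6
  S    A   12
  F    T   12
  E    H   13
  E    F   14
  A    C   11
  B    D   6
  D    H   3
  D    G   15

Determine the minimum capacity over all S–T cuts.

18

Augment S→A→C→F→T: bottleneck 7, flow now 7.
Augment S→A→D→F→T: bottleneck 3, flow now 10.
Augment S→A→E→F→T: bottleneck 2, flow now 12.
Augment S→B→D→G→T: bottleneck 2, flow now 14.
Augment S→B→D→H→T: bottleneck 3, flow now 17.
Augment S→B→D→A→E→H→T: bottleneck 1, flow now 18. (uses reverse residual edge)
No augmenting path remains; maximum flow = 18.
By max-flow min-cut, the minimum cut capacity equals the max flow.
In the residual graph, reachable from S: {S, B}.
Min-cut edges: S→A (12), B→D (6); capacity 12 + 6 = 18.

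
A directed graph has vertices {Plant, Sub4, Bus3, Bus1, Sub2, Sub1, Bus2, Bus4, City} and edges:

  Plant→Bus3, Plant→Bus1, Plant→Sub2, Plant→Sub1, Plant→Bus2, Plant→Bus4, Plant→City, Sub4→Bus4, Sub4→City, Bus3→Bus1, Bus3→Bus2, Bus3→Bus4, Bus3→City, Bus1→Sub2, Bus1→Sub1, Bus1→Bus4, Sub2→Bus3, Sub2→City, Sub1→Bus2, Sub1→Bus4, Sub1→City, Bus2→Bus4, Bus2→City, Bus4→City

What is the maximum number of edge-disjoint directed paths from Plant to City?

6

Assign every edge capacity 1; by Menger, the answer equals the max flow.
Path Plant→City (+1); total 1.
Path Plant→Bus3→City (+1); total 2.
Path Plant→Sub2→City (+1); total 3.
Path Plant→Sub1→City (+1); total 4.
Path Plant→Bus2→City (+1); total 5.
Path Plant→Bus4→City (+1); total 6.
No residual Plant→City path; max flow = 6.
Certifying cut of size 6: {Bus2→City, Bus3→City, Bus4→City, Plant→City, Sub1→City, Sub2→City}.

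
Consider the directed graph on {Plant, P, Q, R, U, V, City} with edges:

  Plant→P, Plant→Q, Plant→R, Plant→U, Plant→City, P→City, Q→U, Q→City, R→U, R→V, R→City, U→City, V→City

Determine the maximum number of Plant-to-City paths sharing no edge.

5

Assign every edge capacity 1; by Menger, the answer equals the max flow.
Path Plant→City (+1); total 1.
Path Plant→P→City (+1); total 2.
Path Plant→Q→City (+1); total 3.
Path Plant→R→City (+1); total 4.
Path Plant→U→City (+1); total 5.
No residual Plant→City path; max flow = 5.
Certifying cut of size 5: {Plant→City, Plant→P, Plant→Q, Plant→R, Plant→U}.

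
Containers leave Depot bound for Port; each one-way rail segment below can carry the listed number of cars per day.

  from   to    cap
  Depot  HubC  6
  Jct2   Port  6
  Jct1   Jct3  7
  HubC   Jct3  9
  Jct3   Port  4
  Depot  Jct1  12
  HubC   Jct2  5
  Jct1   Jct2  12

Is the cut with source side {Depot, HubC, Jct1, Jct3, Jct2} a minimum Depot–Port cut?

Given cut capacity: 4 + 6 = 10.
Augment Depot→HubC→Jct3→Port: bottleneck 4, flow now 4.
Augment Depot→HubC→Jct2→Port: bottleneck 2, flow now 6.
Augment Depot→Jct1→Jct2→Port: bottleneck 4, flow now 10.
No augmenting path remains; maximum flow = 10.
Cut capacity 10 equals the max flow, so it is a minimum cut.

Yes — it is a minimum cut (capacity 10).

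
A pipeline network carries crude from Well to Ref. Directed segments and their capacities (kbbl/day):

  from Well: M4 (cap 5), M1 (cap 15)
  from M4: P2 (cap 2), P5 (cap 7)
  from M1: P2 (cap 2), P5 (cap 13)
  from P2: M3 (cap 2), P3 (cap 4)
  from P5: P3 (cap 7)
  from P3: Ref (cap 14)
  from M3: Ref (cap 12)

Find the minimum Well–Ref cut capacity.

Augment Well→M4→P2→P3→Ref: bottleneck 2, flow now 2.
Augment Well→M4→P5→P3→Ref: bottleneck 3, flow now 5.
Augment Well→M1→P2→P3→Ref: bottleneck 2, flow now 7.
Augment Well→M1→P5→P3→Ref: bottleneck 4, flow now 11.
No augmenting path remains; maximum flow = 11.
By max-flow min-cut, the minimum cut capacity equals the max flow.
In the residual graph, reachable from Well: {Well, M4, M1, P5}.
Min-cut edges: M4→P2 (2), M1→P2 (2), P5→P3 (7); capacity 2 + 2 + 7 = 11.

11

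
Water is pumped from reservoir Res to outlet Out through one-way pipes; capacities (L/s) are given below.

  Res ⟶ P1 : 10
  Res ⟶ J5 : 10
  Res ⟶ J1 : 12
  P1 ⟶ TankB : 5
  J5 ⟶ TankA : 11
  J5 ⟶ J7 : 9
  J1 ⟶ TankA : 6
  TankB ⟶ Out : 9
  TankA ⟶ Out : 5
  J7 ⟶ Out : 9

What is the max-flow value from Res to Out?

Augment Res→P1→TankB→Out: bottleneck 5, flow now 5.
Augment Res→J5→TankA→Out: bottleneck 5, flow now 10.
Augment Res→J5→J7→Out: bottleneck 5, flow now 15.
Augment Res→J1→TankA→J5→J7→Out: bottleneck 4, flow now 19. (uses reverse residual edge)
No augmenting path remains; maximum flow = 19.
In the residual graph, reachable from Res: {Res, P1, J5, J1, TankA}.
Min-cut edges: P1→TankB (5), J5→J7 (9), TankA→Out (5); capacity 5 + 9 + 5 = 19.
This cut is saturated, so no flow can exceed 19.

19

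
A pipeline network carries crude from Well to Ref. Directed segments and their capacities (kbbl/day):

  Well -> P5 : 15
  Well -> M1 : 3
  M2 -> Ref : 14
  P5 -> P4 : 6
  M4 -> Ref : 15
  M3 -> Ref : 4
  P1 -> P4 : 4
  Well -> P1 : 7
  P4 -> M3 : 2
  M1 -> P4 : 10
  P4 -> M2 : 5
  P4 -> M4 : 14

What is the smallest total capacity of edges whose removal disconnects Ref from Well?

Augment Well→M1→P4→M2→Ref: bottleneck 3, flow now 3.
Augment Well→P5→P4→M2→Ref: bottleneck 2, flow now 5.
Augment Well→P5→P4→M3→Ref: bottleneck 2, flow now 7.
Augment Well→P5→P4→M4→Ref: bottleneck 2, flow now 9.
Augment Well→P1→P4→M4→Ref: bottleneck 4, flow now 13.
No augmenting path remains; maximum flow = 13.
By max-flow min-cut, the minimum cut capacity equals the max flow.
In the residual graph, reachable from Well: {Well, P5, P1}.
Min-cut edges: Well→M1 (3), P5→P4 (6), P1→P4 (4); capacity 3 + 6 + 4 = 13.

13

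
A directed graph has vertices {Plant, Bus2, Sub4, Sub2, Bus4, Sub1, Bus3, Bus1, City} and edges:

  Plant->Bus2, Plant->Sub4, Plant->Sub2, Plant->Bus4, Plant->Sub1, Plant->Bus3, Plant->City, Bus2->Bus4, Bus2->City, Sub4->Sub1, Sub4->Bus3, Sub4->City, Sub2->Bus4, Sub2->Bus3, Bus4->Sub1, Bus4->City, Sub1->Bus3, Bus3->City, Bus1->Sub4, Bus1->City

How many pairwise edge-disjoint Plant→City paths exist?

Assign every edge capacity 1; by Menger, the answer equals the max flow.
Path Plant→City (+1); total 1.
Path Plant→Bus2→City (+1); total 2.
Path Plant→Sub4→City (+1); total 3.
Path Plant→Bus4→City (+1); total 4.
Path Plant→Bus3→City (+1); total 5.
No residual Plant→City path; max flow = 5.
Certifying cut of size 5: {Bus3→City, Bus4→City, Plant→Bus2, Plant→City, Plant→Sub4}.

5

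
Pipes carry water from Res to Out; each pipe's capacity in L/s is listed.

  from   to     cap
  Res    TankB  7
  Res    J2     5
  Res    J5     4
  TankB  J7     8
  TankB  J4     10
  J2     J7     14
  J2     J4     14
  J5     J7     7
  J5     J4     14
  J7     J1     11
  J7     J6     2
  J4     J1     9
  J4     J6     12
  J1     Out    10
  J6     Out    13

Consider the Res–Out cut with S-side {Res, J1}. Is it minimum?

No — its capacity is 26, but the minimum cut has capacity 16.

Given cut capacity: 7 + 5 + 4 + 10 = 26.
Augment Res→TankB→J7→J1→Out: bottleneck 7, flow now 7.
Augment Res→J2→J7→J1→Out: bottleneck 3, flow now 10.
Augment Res→J2→J7→J6→Out: bottleneck 2, flow now 12.
Augment Res→J5→J4→J6→Out: bottleneck 4, flow now 16.
No augmenting path remains; maximum flow = 16.
In the residual graph, reachable from Res: {Res}.
Min-cut edges: Res→TankB (7), Res→J2 (5), Res→J5 (4); capacity 7 + 5 + 4 = 16.
Cut capacity 26 exceeds the max flow 16, so it is not minimum.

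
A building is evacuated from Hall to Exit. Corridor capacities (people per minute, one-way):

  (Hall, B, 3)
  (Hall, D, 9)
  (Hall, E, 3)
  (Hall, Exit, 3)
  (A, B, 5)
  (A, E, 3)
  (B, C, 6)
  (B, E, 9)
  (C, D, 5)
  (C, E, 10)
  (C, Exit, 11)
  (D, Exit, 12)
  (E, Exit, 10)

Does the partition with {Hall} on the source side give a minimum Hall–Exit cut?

Yes — it is a minimum cut (capacity 18).

Given cut capacity: 3 + 9 + 3 + 3 = 18.
Augment Hall→Exit: bottleneck 3, flow now 3.
Augment Hall→D→Exit: bottleneck 9, flow now 12.
Augment Hall→E→Exit: bottleneck 3, flow now 15.
Augment Hall→B→C→Exit: bottleneck 3, flow now 18.
No augmenting path remains; maximum flow = 18.
Cut capacity 18 equals the max flow, so it is a minimum cut.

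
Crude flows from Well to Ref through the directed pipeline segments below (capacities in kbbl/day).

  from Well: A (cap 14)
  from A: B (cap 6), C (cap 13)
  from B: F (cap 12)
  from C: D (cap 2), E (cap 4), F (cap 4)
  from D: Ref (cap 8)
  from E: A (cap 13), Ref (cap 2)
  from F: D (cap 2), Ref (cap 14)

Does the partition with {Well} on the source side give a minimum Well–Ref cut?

Given cut capacity: 14 = 14.
Augment Well→A→B→F→Ref: bottleneck 6, flow now 6.
Augment Well→A→C→D→Ref: bottleneck 2, flow now 8.
Augment Well→A→C→E→Ref: bottleneck 2, flow now 10.
Augment Well→A→C→F→Ref: bottleneck 4, flow now 14.
No augmenting path remains; maximum flow = 14.
Cut capacity 14 equals the max flow, so it is a minimum cut.

Yes — it is a minimum cut (capacity 14).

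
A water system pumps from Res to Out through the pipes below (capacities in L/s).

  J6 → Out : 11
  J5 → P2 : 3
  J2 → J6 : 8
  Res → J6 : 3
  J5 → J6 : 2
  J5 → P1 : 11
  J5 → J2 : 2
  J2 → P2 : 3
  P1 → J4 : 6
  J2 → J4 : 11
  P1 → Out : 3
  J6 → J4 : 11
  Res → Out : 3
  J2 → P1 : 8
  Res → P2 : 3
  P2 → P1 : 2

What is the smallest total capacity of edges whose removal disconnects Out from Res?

Augment Res→Out: bottleneck 3, flow now 3.
Augment Res→J6→Out: bottleneck 3, flow now 6.
Augment Res→P2→P1→Out: bottleneck 2, flow now 8.
No augmenting path remains; maximum flow = 8.
By max-flow min-cut, the minimum cut capacity equals the max flow.
In the residual graph, reachable from Res: {Res, P2}.
Min-cut edges: Res→J6 (3), Res→Out (3), P2→P1 (2); capacity 3 + 3 + 2 = 8.

8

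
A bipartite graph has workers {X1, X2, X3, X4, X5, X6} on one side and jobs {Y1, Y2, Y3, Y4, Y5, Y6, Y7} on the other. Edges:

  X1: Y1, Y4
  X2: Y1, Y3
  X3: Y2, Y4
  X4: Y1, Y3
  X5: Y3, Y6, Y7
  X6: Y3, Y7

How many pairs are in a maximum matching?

Unit-capacity flow: source→left, listed edges, right→sink; max matching = max flow.
Augmenting path X1→Y1 (+1); matched 1.
Augmenting path X2→Y3 (+1); matched 2.
Augmenting path X3→Y2 (+1); matched 3.
Augmenting path X5→Y6 (+1); matched 4.
Augmenting path X6→Y7 (+1); matched 5.
Augmenting path X4→Y1→X1→Y4 (+1); matched 6.
No augmenting path remains; maximum matching = 6.
König certificate: {X1, X2, X3, X4, X5, X6} is a vertex cover of size 6 (every listed pair touches it), so no matching can be larger.

6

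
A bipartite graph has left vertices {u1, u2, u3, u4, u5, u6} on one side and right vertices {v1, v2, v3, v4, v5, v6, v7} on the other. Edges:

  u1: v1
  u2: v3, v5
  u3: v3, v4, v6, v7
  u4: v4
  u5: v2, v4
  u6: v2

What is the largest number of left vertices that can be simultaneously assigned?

Unit-capacity flow: source→left, listed edges, right→sink; max matching = max flow.
Augmenting path u1→v1 (+1); matched 1.
Augmenting path u2→v3 (+1); matched 2.
Augmenting path u3→v4 (+1); matched 3.
Augmenting path u5→v2 (+1); matched 4.
Augmenting path u4→v4→u3→v6 (+1); matched 5.
No augmenting path remains; maximum matching = 5.
König certificate: {u1, u2, u3, v2, v4} is a vertex cover of size 5 (every listed pair touches it), so no matching can be larger.

5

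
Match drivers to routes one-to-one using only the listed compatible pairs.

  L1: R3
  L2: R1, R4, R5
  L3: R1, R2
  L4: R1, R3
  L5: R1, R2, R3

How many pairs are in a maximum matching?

Unit-capacity flow: source→left, listed edges, right→sink; max matching = max flow.
Augmenting path L1→R3 (+1); matched 1.
Augmenting path L2→R1 (+1); matched 2.
Augmenting path L3→R2 (+1); matched 3.
Augmenting path L4→R1→L2→R4 (+1); matched 4.
No augmenting path remains; maximum matching = 4.
König certificate: {L2, R1, R2, R3} is a vertex cover of size 4 (every listed pair touches it), so no matching can be larger.

4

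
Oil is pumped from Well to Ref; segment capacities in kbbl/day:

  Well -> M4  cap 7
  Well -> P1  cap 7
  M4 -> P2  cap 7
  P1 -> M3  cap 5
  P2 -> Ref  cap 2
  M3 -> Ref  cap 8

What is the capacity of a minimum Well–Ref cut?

7

Augment Well→M4→P2→Ref: bottleneck 2, flow now 2.
Augment Well→P1→M3→Ref: bottleneck 5, flow now 7.
No augmenting path remains; maximum flow = 7.
By max-flow min-cut, the minimum cut capacity equals the max flow.
In the residual graph, reachable from Well: {Well, M4, P1, P2}.
Min-cut edges: P1→M3 (5), P2→Ref (2); capacity 5 + 2 = 7.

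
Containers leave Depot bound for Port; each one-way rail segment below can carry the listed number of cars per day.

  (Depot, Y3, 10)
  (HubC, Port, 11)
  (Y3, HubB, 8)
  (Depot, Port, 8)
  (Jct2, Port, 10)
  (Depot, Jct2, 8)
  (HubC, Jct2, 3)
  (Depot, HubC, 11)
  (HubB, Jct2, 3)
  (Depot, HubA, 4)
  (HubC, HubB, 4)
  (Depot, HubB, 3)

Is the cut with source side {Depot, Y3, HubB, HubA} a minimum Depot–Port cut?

Given cut capacity: 11 + 8 + 8 + 3 = 30.
Augment Depot→Port: bottleneck 8, flow now 8.
Augment Depot→HubC→Port: bottleneck 11, flow now 19.
Augment Depot→Jct2→Port: bottleneck 8, flow now 27.
Augment Depot→HubB→Jct2→Port: bottleneck 2, flow now 29.
No augmenting path remains; maximum flow = 29.
In the residual graph, reachable from Depot: {Depot, Y3, HubB, HubA, Jct2}.
Min-cut edges: Depot→HubC (11), Depot→Port (8), Jct2→Port (10); capacity 11 + 8 + 10 = 29.
Cut capacity 30 exceeds the max flow 29, so it is not minimum.

No — its capacity is 30, but the minimum cut has capacity 29.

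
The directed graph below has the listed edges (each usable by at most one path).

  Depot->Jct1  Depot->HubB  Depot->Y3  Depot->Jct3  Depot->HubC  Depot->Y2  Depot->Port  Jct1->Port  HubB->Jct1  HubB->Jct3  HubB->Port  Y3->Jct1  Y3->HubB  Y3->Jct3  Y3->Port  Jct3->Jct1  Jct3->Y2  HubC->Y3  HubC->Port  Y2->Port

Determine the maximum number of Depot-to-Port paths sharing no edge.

6

Assign every edge capacity 1; by Menger, the answer equals the max flow.
Path Depot→Port (+1); total 1.
Path Depot→Jct1→Port (+1); total 2.
Path Depot→HubB→Port (+1); total 3.
Path Depot→Y3→Port (+1); total 4.
Path Depot→HubC→Port (+1); total 5.
Path Depot→Y2→Port (+1); total 6.
No residual Depot→Port path; max flow = 6.
Certifying cut of size 6: {Depot→HubB, Depot→HubC, Depot→Port, Depot→Y3, Jct1→Port, Y2→Port}.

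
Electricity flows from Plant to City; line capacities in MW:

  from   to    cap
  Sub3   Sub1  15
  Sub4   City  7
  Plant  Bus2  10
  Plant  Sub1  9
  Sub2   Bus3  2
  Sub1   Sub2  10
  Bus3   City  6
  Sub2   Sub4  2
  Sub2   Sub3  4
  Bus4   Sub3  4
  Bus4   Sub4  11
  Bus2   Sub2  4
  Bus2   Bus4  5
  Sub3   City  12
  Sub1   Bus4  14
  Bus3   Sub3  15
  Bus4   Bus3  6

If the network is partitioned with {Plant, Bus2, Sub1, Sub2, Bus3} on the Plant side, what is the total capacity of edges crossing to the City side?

46

Edges leaving {Plant, Bus2, Sub1, Sub2, Bus3}: Bus2→Bus4 (5), Sub1→Bus4 (14), Sub2→Sub3 (4), Sub2→Sub4 (2), Bus3→Sub3 (15), Bus3→City (6).
Cut capacity = 5 + 14 + 4 + 2 + 15 + 6 = 46.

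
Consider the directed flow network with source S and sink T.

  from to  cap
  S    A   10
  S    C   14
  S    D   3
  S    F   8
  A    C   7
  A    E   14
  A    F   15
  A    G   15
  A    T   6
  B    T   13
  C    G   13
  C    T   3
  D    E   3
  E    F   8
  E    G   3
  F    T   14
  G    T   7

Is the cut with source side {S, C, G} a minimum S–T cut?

No — its capacity is 31, but the minimum cut has capacity 30.

Given cut capacity: 10 + 3 + 8 + 3 + 7 = 31.
Augment S→A→T: bottleneck 6, flow now 6.
Augment S→C→T: bottleneck 3, flow now 9.
Augment S→F→T: bottleneck 8, flow now 17.
Augment S→A→F→T: bottleneck 4, flow now 21.
Augment S→C→G→T: bottleneck 7, flow now 28.
Augment S→D→E→F→T: bottleneck 2, flow now 30.
No augmenting path remains; maximum flow = 30.
In the residual graph, reachable from S: {S, A, C, D, E, F, G}.
Min-cut edges: A→T (6), C→T (3), F→T (14), G→T (7); capacity 6 + 3 + 14 + 7 = 30.
Cut capacity 31 exceeds the max flow 30, so it is not minimum.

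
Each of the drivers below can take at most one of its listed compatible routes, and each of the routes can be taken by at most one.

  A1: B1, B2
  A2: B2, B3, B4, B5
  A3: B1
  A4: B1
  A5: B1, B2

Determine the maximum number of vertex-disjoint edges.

3

Unit-capacity flow: source→left, listed edges, right→sink; max matching = max flow.
Augmenting path A1→B1 (+1); matched 1.
Augmenting path A2→B2 (+1); matched 2.
Augmenting path A5→B2→A2→B3 (+1); matched 3.
No augmenting path remains; maximum matching = 3.
König certificate: {A2, B1, B2} is a vertex cover of size 3 (every listed pair touches it), so no matching can be larger.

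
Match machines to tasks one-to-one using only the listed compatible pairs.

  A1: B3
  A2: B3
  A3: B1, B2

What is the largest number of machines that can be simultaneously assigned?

2

Unit-capacity flow: source→left, listed edges, right→sink; max matching = max flow.
Augmenting path A1→B3 (+1); matched 1.
Augmenting path A3→B1 (+1); matched 2.
No augmenting path remains; maximum matching = 2.
König certificate: {A3, B3} is a vertex cover of size 2 (every listed pair touches it), so no matching can be larger.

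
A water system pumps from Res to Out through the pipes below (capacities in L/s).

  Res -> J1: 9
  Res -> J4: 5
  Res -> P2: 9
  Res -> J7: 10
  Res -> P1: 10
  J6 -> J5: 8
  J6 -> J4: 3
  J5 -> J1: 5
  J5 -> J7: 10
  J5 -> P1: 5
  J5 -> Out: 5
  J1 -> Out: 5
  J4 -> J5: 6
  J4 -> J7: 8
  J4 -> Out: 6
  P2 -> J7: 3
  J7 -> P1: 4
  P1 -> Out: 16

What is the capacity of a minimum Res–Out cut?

24

Augment Res→J1→Out: bottleneck 5, flow now 5.
Augment Res→J4→Out: bottleneck 5, flow now 10.
Augment Res→P1→Out: bottleneck 10, flow now 20.
Augment Res→J7→P1→Out: bottleneck 4, flow now 24.
No augmenting path remains; maximum flow = 24.
By max-flow min-cut, the minimum cut capacity equals the max flow.
In the residual graph, reachable from Res: {Res, J1, P2, J7}.
Min-cut edges: Res→J4 (5), Res→P1 (10), J1→Out (5), J7→P1 (4); capacity 5 + 10 + 5 + 4 = 24.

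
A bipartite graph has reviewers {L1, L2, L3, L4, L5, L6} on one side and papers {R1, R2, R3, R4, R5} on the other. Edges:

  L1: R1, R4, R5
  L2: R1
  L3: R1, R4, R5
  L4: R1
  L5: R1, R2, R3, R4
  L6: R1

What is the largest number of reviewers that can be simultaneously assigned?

4

Unit-capacity flow: source→left, listed edges, right→sink; max matching = max flow.
Augmenting path L1→R1 (+1); matched 1.
Augmenting path L3→R4 (+1); matched 2.
Augmenting path L5→R2 (+1); matched 3.
Augmenting path L2→R1→L1→R5 (+1); matched 4.
No augmenting path remains; maximum matching = 4.
König certificate: {L1, L3, L5, R1} is a vertex cover of size 4 (every listed pair touches it), so no matching can be larger.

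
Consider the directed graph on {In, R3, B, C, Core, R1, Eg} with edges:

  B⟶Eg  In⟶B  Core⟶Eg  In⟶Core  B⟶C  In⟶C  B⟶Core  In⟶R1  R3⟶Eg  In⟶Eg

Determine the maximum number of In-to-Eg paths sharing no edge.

Assign every edge capacity 1; by Menger, the answer equals the max flow.
Path In→Eg (+1); total 1.
Path In→B→Eg (+1); total 2.
Path In→Core→Eg (+1); total 3.
No residual In→Eg path; max flow = 3.
Certifying cut of size 3: {In→B, In→Core, In→Eg}.

3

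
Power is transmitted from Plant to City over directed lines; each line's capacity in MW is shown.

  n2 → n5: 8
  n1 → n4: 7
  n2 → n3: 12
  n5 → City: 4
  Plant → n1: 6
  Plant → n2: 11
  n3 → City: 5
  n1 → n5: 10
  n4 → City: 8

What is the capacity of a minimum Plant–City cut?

15

Augment Plant→n1→n4→City: bottleneck 6, flow now 6.
Augment Plant→n2→n3→City: bottleneck 5, flow now 11.
Augment Plant→n2→n5→City: bottleneck 4, flow now 15.
No augmenting path remains; maximum flow = 15.
By max-flow min-cut, the minimum cut capacity equals the max flow.
In the residual graph, reachable from Plant: {Plant, n2, n3, n5}.
Min-cut edges: Plant→n1 (6), n3→City (5), n5→City (4); capacity 6 + 5 + 4 = 15.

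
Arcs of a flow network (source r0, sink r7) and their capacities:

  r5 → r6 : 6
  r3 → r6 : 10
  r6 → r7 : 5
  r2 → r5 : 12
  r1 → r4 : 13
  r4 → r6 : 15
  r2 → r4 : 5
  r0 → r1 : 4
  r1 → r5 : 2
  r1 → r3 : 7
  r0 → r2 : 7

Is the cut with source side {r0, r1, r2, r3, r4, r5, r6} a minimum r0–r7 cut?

Yes — it is a minimum cut (capacity 5).

Given cut capacity: 5 = 5.
Augment r0→r1→r3→r6→r7: bottleneck 4, flow now 4.
Augment r0→r2→r4→r6→r7: bottleneck 1, flow now 5.
No augmenting path remains; maximum flow = 5.
Cut capacity 5 equals the max flow, so it is a minimum cut.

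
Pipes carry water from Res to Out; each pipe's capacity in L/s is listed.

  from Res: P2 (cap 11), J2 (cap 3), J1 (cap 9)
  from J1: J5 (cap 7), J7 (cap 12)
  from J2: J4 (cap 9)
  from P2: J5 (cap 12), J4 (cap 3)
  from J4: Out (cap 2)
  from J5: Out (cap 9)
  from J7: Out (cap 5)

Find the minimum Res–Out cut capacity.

16

Augment Res→J1→J5→Out: bottleneck 7, flow now 7.
Augment Res→J1→J7→Out: bottleneck 2, flow now 9.
Augment Res→J2→J4→Out: bottleneck 2, flow now 11.
Augment Res→P2→J5→Out: bottleneck 2, flow now 13.
Augment Res→P2→J5→J1→J7→Out: bottleneck 3, flow now 16. (uses reverse residual edge)
No augmenting path remains; maximum flow = 16.
By max-flow min-cut, the minimum cut capacity equals the max flow.
In the residual graph, reachable from Res: {Res, J1, J2, P2, J4, J5, J7}.
Min-cut edges: J4→Out (2), J5→Out (9), J7→Out (5); capacity 2 + 9 + 5 = 16.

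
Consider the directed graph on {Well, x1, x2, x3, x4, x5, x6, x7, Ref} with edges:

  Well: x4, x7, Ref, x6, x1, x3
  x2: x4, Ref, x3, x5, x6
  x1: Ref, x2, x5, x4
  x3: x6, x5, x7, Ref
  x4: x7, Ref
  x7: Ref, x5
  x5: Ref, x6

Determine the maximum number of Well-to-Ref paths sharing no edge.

Assign every edge capacity 1; by Menger, the answer equals the max flow.
Path Well→Ref (+1); total 1.
Path Well→x1→Ref (+1); total 2.
Path Well→x3→Ref (+1); total 3.
Path Well→x4→Ref (+1); total 4.
Path Well→x7→Ref (+1); total 5.
No residual Well→Ref path; max flow = 5.
Certifying cut of size 5: {Well→Ref, Well→x1, Well→x3, Well→x4, Well→x7}.

5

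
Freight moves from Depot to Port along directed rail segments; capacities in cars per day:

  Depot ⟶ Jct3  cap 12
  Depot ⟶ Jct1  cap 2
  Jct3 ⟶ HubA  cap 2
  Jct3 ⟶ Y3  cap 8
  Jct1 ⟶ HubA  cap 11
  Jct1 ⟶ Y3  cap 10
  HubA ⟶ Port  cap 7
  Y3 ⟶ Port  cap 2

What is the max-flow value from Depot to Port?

6

Augment Depot→Jct3→HubA→Port: bottleneck 2, flow now 2.
Augment Depot→Jct3→Y3→Port: bottleneck 2, flow now 4.
Augment Depot→Jct1→HubA→Port: bottleneck 2, flow now 6.
No augmenting path remains; maximum flow = 6.
In the residual graph, reachable from Depot: {Depot, Jct3, Y3}.
Min-cut edges: Depot→Jct1 (2), Jct3→HubA (2), Y3→Port (2); capacity 2 + 2 + 2 = 6.
This cut is saturated, so no flow can exceed 6.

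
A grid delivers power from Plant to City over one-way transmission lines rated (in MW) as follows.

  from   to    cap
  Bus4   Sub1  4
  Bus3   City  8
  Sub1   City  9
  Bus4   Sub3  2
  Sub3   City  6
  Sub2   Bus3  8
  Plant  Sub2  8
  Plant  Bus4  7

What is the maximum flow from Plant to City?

14

Augment Plant→Sub2→Bus3→City: bottleneck 8, flow now 8.
Augment Plant→Bus4→Sub1→City: bottleneck 4, flow now 12.
Augment Plant→Bus4→Sub3→City: bottleneck 2, flow now 14.
No augmenting path remains; maximum flow = 14.
In the residual graph, reachable from Plant: {Plant, Bus4}.
Min-cut edges: Plant→Sub2 (8), Bus4→Sub1 (4), Bus4→Sub3 (2); capacity 8 + 4 + 2 = 14.
This cut is saturated, so no flow can exceed 14.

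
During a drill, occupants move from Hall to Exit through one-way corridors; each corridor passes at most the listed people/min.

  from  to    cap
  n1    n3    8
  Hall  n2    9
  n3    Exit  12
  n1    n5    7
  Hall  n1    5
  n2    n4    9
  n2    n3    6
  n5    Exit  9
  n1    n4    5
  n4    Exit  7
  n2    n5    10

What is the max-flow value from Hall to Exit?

14

Augment Hall→n1→n3→Exit: bottleneck 5, flow now 5.
Augment Hall→n2→n3→Exit: bottleneck 6, flow now 11.
Augment Hall→n2→n4→Exit: bottleneck 3, flow now 14.
No augmenting path remains; maximum flow = 14.
In the residual graph, reachable from Hall: {Hall}.
Min-cut edges: Hall→n1 (5), Hall→n2 (9); capacity 5 + 9 = 14.
This cut is saturated, so no flow can exceed 14.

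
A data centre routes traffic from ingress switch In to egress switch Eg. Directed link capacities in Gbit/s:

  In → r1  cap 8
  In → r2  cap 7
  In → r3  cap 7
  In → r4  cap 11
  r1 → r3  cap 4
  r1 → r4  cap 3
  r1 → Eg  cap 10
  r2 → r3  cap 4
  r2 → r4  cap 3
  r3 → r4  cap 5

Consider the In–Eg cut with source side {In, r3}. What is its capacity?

Edges leaving {In, r3}: In→r1 (8), In→r2 (7), In→r4 (11), r3→r4 (5).
Cut capacity = 8 + 7 + 11 + 5 = 31.

31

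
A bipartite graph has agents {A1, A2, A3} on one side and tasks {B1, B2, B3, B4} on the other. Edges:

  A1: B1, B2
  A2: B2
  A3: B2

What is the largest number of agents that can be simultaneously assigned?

2

Unit-capacity flow: source→left, listed edges, right→sink; max matching = max flow.
Augmenting path A1→B1 (+1); matched 1.
Augmenting path A2→B2 (+1); matched 2.
No augmenting path remains; maximum matching = 2.
König certificate: {A1, B2} is a vertex cover of size 2 (every listed pair touches it), so no matching can be larger.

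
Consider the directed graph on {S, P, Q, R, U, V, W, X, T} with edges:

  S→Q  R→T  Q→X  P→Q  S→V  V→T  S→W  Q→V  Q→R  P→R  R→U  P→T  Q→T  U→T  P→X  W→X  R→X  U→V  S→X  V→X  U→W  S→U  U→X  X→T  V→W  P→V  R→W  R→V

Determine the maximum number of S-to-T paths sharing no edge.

Assign every edge capacity 1; by Menger, the answer equals the max flow.
Path S→Q→T (+1); total 1.
Path S→U→T (+1); total 2.
Path S→V→T (+1); total 3.
Path S→X→T (+1); total 4.
No residual S→T path; max flow = 4.
Certifying cut of size 4: {S→Q, S→U, S→V, X→T}.

4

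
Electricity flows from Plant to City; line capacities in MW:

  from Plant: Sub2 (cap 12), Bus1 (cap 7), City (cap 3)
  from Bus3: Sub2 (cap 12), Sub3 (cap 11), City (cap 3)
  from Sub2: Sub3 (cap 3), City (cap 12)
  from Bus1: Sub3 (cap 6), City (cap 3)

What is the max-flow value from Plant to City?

18

Augment Plant→City: bottleneck 3, flow now 3.
Augment Plant→Sub2→City: bottleneck 12, flow now 15.
Augment Plant→Bus1→City: bottleneck 3, flow now 18.
No augmenting path remains; maximum flow = 18.
In the residual graph, reachable from Plant: {Plant, Bus1, Sub3}.
Min-cut edges: Plant→Sub2 (12), Plant→City (3), Bus1→City (3); capacity 12 + 3 + 3 = 18.
This cut is saturated, so no flow can exceed 18.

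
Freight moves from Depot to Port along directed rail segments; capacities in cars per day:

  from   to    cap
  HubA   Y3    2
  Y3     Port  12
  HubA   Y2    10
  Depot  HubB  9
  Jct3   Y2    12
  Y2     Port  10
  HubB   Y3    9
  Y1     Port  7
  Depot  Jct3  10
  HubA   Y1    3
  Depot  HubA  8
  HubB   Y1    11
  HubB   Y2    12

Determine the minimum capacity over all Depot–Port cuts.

24

Augment Depot→Jct3→Y2→Port: bottleneck 10, flow now 10.
Augment Depot→HubA→Y1→Port: bottleneck 3, flow now 13.
Augment Depot→HubA→Y3→Port: bottleneck 2, flow now 15.
Augment Depot→HubB→Y1→Port: bottleneck 4, flow now 19.
Augment Depot→HubB→Y3→Port: bottleneck 5, flow now 24.
No augmenting path remains; maximum flow = 24.
By max-flow min-cut, the minimum cut capacity equals the max flow.
In the residual graph, reachable from Depot: {Depot, Jct3, HubA, Y2}.
Min-cut edges: Depot→HubB (9), HubA→Y1 (3), HubA→Y3 (2), Y2→Port (10); capacity 9 + 3 + 2 + 10 = 24.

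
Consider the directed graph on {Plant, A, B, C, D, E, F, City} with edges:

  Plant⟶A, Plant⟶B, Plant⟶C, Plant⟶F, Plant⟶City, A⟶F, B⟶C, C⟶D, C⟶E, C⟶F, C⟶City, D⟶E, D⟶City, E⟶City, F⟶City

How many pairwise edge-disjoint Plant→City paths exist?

Assign every edge capacity 1; by Menger, the answer equals the max flow.
Path Plant→City (+1); total 1.
Path Plant→C→City (+1); total 2.
Path Plant→F→City (+1); total 3.
Path Plant→B→C→D→City (+1); total 4.
No residual Plant→City path; max flow = 4.
Certifying cut of size 4: {F→City, Plant→B, Plant→C, Plant→City}.

4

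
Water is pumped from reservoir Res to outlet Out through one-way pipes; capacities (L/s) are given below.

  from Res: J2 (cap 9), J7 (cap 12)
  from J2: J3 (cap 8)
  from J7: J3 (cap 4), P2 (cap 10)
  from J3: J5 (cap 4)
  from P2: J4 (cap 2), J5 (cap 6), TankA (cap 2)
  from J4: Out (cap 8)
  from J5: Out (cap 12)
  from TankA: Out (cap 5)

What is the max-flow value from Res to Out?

14

Augment Res→J2→J3→J5→Out: bottleneck 4, flow now 4.
Augment Res→J7→P2→J4→Out: bottleneck 2, flow now 6.
Augment Res→J7→P2→J5→Out: bottleneck 6, flow now 12.
Augment Res→J7→P2→TankA→Out: bottleneck 2, flow now 14.
No augmenting path remains; maximum flow = 14.
In the residual graph, reachable from Res: {Res, J2, J7, J3}.
Min-cut edges: J7→P2 (10), J3→J5 (4); capacity 10 + 4 = 14.
This cut is saturated, so no flow can exceed 14.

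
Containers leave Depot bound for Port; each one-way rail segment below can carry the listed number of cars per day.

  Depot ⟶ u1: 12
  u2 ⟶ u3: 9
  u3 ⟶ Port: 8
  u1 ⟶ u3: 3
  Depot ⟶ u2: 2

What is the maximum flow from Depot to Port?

Augment Depot→u1→u3→Port: bottleneck 3, flow now 3.
Augment Depot→u2→u3→Port: bottleneck 2, flow now 5.
No augmenting path remains; maximum flow = 5.
In the residual graph, reachable from Depot: {Depot, u1}.
Min-cut edges: Depot→u2 (2), u1→u3 (3); capacity 2 + 3 = 5.
This cut is saturated, so no flow can exceed 5.

5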